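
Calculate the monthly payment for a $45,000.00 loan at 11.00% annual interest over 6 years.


Loan payment formula: PMT = PV × r / (1 − (1 + r)^(−n))
Monthly rate r = 0.11/12 ≈ 0.00916667, n = 72 months
Denominator: 1 − (1 + 0.11/12)^(−72) = 0.481592
PMT = $45,000.00 × (0.11/12) / 0.481592
PMT = $856.53 per month

PMT = PV × r / (1-(1+r)^(-n)) = $856.53/month


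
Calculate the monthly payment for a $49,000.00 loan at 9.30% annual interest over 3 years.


Loan payment formula: PMT = PV × r / (1 − (1 + r)^(−n))
Monthly rate r = 0.093/12 = 0.00775, n = 36 months
Denominator: 1 − (1 + 0.093/12)^(−36) = 0.242646
PMT = $49,000.00 × (0.093/12) / 0.242646
PMT = $1,565.04 per month

PMT = PV × r / (1-(1+r)^(-n)) = $1,565.04/month


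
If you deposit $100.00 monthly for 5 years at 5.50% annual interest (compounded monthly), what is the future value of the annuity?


Future value of an ordinary annuity: FV = PMT × ((1 + r)^n − 1) / r
Monthly rate r = 0.055/12 ≈ 0.00458333, n = 60
FV = $100.00 × ((1 + 0.055/12)^60 − 1) / (0.055/12)
FV = $100.00 × 68.880823
FV = $6,888.08

FV = PMT × ((1+r)^n - 1)/r = $6,888.08


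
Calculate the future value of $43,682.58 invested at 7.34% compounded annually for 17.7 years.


Compound interest formula: A = P(1 + r/n)^(nt)
A = $43,682.58 × (1 + 0.0734/1)^(1 × 17.7)
Growth factor: (1 + 0.0734/1)^17.7 = 3.5033228
A = $43,682.58 × 3.5033228
A = $153,034.18

A = P(1 + r/n)^(nt) = $153,034.18


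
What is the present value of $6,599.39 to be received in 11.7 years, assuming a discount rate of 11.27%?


Present value formula: PV = FV / (1 + r)^t
PV = $6,599.39 / (1 + 0.1127)^11.7
PV = $6,599.39 / 3.488379
PV = $1,891.82

PV = FV / (1 + r)^t = $1,891.82


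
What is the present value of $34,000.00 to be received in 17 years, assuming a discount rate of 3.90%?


Present value formula: PV = FV / (1 + r)^t
PV = $34,000.00 / (1 + 0.039)^17
PV = $34,000.00 / 1.916304
PV = $17,742.49

PV = FV / (1 + r)^t = $17,742.49


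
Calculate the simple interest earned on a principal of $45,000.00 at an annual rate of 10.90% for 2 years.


Simple interest formula: I = P × r × t
I = $45,000.00 × 0.109 × 2
I = $9,810.00

I = P × r × t = $9,810.00


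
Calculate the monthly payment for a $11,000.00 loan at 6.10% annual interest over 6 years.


Loan payment formula: PMT = PV × r / (1 − (1 + r)^(−n))
Monthly rate r = 0.061/12 ≈ 0.00508333, n = 72 months
Denominator: 1 − (1 + 0.061/12)^(−72) = 0.305854
PMT = $11,000.00 × (0.061/12) / 0.305854
PMT = $182.82 per month

PMT = PV × r / (1-(1+r)^(-n)) = $182.82/month


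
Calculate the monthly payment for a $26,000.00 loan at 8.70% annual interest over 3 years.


Loan payment formula: PMT = PV × r / (1 − (1 + r)^(−n))
Monthly rate r = 0.087/12 = 0.00725, n = 36 months
Denominator: 1 − (1 + 0.087/12)^(−36) = 0.228993
PMT = $26,000.00 × (0.087/12) / 0.228993
PMT = $823.17 per month

PMT = PV × r / (1-(1+r)^(-n)) = $823.17/month


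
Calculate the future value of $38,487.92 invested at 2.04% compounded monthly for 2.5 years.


Compound interest formula: A = P(1 + r/n)^(nt)
A = $38,487.92 × (1 + 0.0204/12)^(12 × 2.5)
Growth factor: (1 + 0.0204/12)^30 = 1.05227733
A = $38,487.92 × 1.05227733
A = $40,499.97

A = P(1 + r/n)^(nt) = $40,499.97


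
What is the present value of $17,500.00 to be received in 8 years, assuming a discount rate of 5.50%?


Present value formula: PV = FV / (1 + r)^t
PV = $17,500.00 / (1 + 0.055)^8
PV = $17,500.00 / 1.534687
PV = $11,402.98

PV = FV / (1 + r)^t = $11,402.98


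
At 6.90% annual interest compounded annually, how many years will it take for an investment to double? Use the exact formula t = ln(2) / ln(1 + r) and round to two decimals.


Doubling condition: (1 + r)^t = 2
Take ln of both sides: t × ln(1 + r) = ln(2)
t = ln(2) / ln(1 + r)
t = 0.693147 / 0.066724
t = 10.39

t = ln(2) / ln(1 + r) = 10.39 years


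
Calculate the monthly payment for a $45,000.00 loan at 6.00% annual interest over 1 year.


Loan payment formula: PMT = PV × r / (1 − (1 + r)^(−n))
Monthly rate r = 0.06/12 = 0.005, n = 12 months
Denominator: 1 − (1 + 0.06/12)^(−12) = 0.0580947
PMT = $45,000.00 × (0.06/12) / 0.0580947
PMT = $3,872.99 per month

PMT = PV × r / (1-(1+r)^(-n)) = $3,872.99/month


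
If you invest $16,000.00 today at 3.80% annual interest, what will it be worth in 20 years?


Future value formula: FV = PV × (1 + r)^t
FV = $16,000.00 × (1 + 0.038)^20
FV = $16,000.00 × 2.108371
FV = $33,733.94

FV = PV × (1 + r)^t = $33,733.94


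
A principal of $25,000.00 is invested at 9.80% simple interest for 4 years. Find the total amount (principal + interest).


Total amount formula: A = P(1 + rt) = P + P·r·t
Interest: I = P × r × t = $25,000.00 × 0.098 × 4 = $9,800.00
A = P + I = $25,000.00 + $9,800.00 = $34,800.00

A = P + I = P(1 + rt) = $34,800.00


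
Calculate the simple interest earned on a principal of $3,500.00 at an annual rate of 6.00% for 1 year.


Simple interest formula: I = P × r × t
I = $3,500.00 × 0.06 × 1
I = $210.00

I = P × r × t = $210.00


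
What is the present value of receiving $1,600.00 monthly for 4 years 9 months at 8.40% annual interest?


Present value of an ordinary annuity: PV = PMT × (1 − (1 + r)^(−n)) / r
Monthly rate r = 0.084/12 = 0.007, n = 57
PV = $1,600.00 × (1 − (1 + 0.084/12)^(−57)) / (0.084/12)
PV = $1,600.00 × 46.867995
PV = $74,988.79

PV = PMT × (1-(1+r)^(-n))/r = $74,988.79


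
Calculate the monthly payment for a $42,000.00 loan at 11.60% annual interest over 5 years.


Loan payment formula: PMT = PV × r / (1 − (1 + r)^(−n))
Monthly rate r = 0.116/12 ≈ 0.00966667, n = 60 months
Denominator: 1 − (1 + 0.116/12)^(−60) = 0.438540
PMT = $42,000.00 × (0.116/12) / 0.438540
PMT = $925.80 per month

PMT = PV × r / (1-(1+r)^(-n)) = $925.80/month


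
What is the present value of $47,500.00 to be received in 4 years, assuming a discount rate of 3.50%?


Present value formula: PV = FV / (1 + r)^t
PV = $47,500.00 / (1 + 0.035)^4
PV = $47,500.00 / 1.147523
PV = $41,393.51

PV = FV / (1 + r)^t = $41,393.51


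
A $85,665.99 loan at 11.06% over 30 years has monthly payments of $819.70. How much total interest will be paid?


Total paid over the life of the loan = PMT × n.
Total paid = $819.70 × 360 = $295,092.00
Total interest = total paid − principal = $295,092.00 − $85,665.99 = $209,426.01

Total interest = (PMT × n) - PV = $209,426.01


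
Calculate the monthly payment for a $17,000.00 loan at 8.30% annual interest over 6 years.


Loan payment formula: PMT = PV × r / (1 − (1 + r)^(−n))
Monthly rate r = 0.083/12 ≈ 0.00691667, n = 72 months
Denominator: 1 − (1 + 0.083/12)^(−72) = 0.391212
PMT = $17,000.00 × (0.083/12) / 0.391212
PMT = $300.56 per month

PMT = PV × r / (1-(1+r)^(-n)) = $300.56/month


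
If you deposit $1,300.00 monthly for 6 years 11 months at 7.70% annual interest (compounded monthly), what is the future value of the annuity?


Future value of an ordinary annuity: FV = PMT × ((1 + r)^n − 1) / r
Monthly rate r = 0.077/12 ≈ 0.00641667, n = 83
FV = $1,300.00 × ((1 + 0.077/12)^83 − 1) / (0.077/12)
FV = $1,300.00 × 109.158119
FV = $141,905.55

FV = PMT × ((1+r)^n - 1)/r = $141,905.55


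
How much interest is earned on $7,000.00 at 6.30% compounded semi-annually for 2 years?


Compound interest earned = final amount − principal.
A = P(1 + r/n)^(nt) = $7,000.00 × (1 + 0.063/2)^(2 × 2) = $7,924.56
Interest = A − P = $7,924.56 − $7,000.00 = $924.56

Interest = A - P = $924.56


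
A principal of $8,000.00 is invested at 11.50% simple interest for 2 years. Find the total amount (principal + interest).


Total amount formula: A = P(1 + rt) = P + P·r·t
Interest: I = P × r × t = $8,000.00 × 0.115 × 2 = $1,840.00
A = P + I = $8,000.00 + $1,840.00 = $9,840.00

A = P + I = P(1 + rt) = $9,840.00


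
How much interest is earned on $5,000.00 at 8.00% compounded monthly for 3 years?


Compound interest earned = final amount − principal.
A = P(1 + r/n)^(nt) = $5,000.00 × (1 + 0.08/12)^(12 × 3) = $6,351.19
Interest = A − P = $6,351.19 − $5,000.00 = $1,351.19

Interest = A - P = $1,351.19


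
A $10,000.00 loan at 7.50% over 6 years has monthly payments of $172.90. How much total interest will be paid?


Total paid over the life of the loan = PMT × n.
Total paid = $172.90 × 72 = $12,448.80
Total interest = total paid − principal = $12,448.80 − $10,000.00 = $2,448.80

Total interest = (PMT × n) - PV = $2,448.80


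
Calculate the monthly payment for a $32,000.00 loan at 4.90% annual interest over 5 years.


Loan payment formula: PMT = PV × r / (1 − (1 + r)^(−n))
Monthly rate r = 0.049/12 ≈ 0.00408333, n = 60 months
Denominator: 1 − (1 + 0.049/12)^(−60) = 0.216905
PMT = $32,000.00 × (0.049/12) / 0.216905
PMT = $602.41 per month

PMT = PV × r / (1-(1+r)^(-n)) = $602.41/month


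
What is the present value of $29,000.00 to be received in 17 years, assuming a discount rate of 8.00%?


Present value formula: PV = FV / (1 + r)^t
PV = $29,000.00 / (1 + 0.08)^17
PV = $29,000.00 / 3.700018
PV = $7,837.80

PV = FV / (1 + r)^t = $7,837.80


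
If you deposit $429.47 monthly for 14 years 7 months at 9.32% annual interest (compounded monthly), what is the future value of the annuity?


Future value of an ordinary annuity: FV = PMT × ((1 + r)^n − 1) / r
Monthly rate r = 0.0932/12 ≈ 0.00776667, n = 175
FV = $429.47 × ((1 + 0.0932/12)^175 − 1) / (0.0932/12)
FV = $429.47 × 369.8574873
FV = $158,842.70

FV = PMT × ((1+r)^n - 1)/r = $158,842.70


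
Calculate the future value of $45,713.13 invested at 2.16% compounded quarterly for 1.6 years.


Compound interest formula: A = P(1 + r/n)^(nt)
A = $45,713.13 × (1 + 0.0216/4)^(4 × 1.6)
Growth factor: (1 + 0.0216/4)^6.4 = 1.0350679
A = $45,713.13 × 1.0350679
A = $47,316.19

A = P(1 + r/n)^(nt) = $47,316.19


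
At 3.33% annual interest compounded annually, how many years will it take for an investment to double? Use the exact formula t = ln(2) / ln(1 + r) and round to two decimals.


Doubling condition: (1 + r)^t = 2
Take ln of both sides: t × ln(1 + r) = ln(2)
t = ln(2) / ln(1 + r)
t = 0.693147 / 0.032758
t = 21.16

t = ln(2) / ln(1 + r) = 21.16 years


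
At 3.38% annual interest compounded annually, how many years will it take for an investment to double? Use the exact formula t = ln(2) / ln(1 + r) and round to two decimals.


Doubling condition: (1 + r)^t = 2
Take ln of both sides: t × ln(1 + r) = ln(2)
t = ln(2) / ln(1 + r)
t = 0.693147 / 0.033241
t = 20.85

t = ln(2) / ln(1 + r) = 20.85 years


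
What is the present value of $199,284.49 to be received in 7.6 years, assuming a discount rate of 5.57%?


Present value formula: PV = FV / (1 + r)^t
PV = $199,284.49 / (1 + 0.0557)^7.6
PV = $199,284.49 / 1.5097602
PV = $131,997.45

PV = FV / (1 + r)^t = $131,997.45


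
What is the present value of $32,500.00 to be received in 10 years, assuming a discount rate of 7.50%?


Present value formula: PV = FV / (1 + r)^t
PV = $32,500.00 / (1 + 0.075)^10
PV = $32,500.00 / 2.061032
PV = $15,768.80

PV = FV / (1 + r)^t = $15,768.80


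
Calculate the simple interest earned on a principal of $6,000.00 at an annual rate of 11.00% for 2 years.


Simple interest formula: I = P × r × t
I = $6,000.00 × 0.11 × 2
I = $1,320.00

I = P × r × t = $1,320.00


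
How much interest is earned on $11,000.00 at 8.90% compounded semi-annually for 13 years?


Compound interest earned = final amount − principal.
A = P(1 + r/n)^(nt) = $11,000.00 × (1 + 0.089/2)^(2 × 13) = $34,120.25
Interest = A − P = $34,120.25 − $11,000.00 = $23,120.25

Interest = A - P = $23,120.25


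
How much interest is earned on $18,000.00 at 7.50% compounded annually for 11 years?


Compound interest earned = final amount − principal.
A = P(1 + r/n)^(nt) = $18,000.00 × (1 + 0.075/1)^(1 × 11) = $39,880.96
Interest = A − P = $39,880.96 − $18,000.00 = $21,880.96

Interest = A - P = $21,880.96


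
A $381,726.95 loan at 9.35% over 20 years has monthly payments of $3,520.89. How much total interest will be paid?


Total paid over the life of the loan = PMT × n.
Total paid = $3,520.89 × 240 = $845,013.60
Total interest = total paid − principal = $845,013.60 − $381,726.95 = $463,286.65

Total interest = (PMT × n) - PV = $463,286.65


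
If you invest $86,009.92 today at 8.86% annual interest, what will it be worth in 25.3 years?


Future value formula: FV = PV × (1 + r)^t
FV = $86,009.92 × (1 + 0.0886)^25.3
FV = $86,009.92 × 8.5658161
FV = $736,745.16

FV = PV × (1 + r)^t = $736,745.16


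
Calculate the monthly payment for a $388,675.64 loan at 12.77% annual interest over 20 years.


Loan payment formula: PMT = PV × r / (1 − (1 + r)^(−n))
Monthly rate r = 0.1277/12 ≈ 0.01064167, n = 240 months
Denominator: 1 − (1 + 0.1277/12)^(−240) = 0.9211735
PMT = $388,675.64 × (0.1277/12) / 0.9211735
PMT = $4,490.10 per month

PMT = PV × r / (1-(1+r)^(-n)) = $4,490.10/month


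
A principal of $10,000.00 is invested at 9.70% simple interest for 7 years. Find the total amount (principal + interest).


Total amount formula: A = P(1 + rt) = P + P·r·t
Interest: I = P × r × t = $10,000.00 × 0.097 × 7 = $6,790.00
A = P + I = $10,000.00 + $6,790.00 = $16,790.00

A = P + I = P(1 + rt) = $16,790.00


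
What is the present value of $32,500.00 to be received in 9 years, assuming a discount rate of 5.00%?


Present value formula: PV = FV / (1 + r)^t
PV = $32,500.00 / (1 + 0.05)^9
PV = $32,500.00 / 1.551328
PV = $20,949.79

PV = FV / (1 + r)^t = $20,949.79


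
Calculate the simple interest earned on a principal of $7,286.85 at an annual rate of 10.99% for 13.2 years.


Simple interest formula: I = P × r × t
I = $7,286.85 × 0.1099 × 13.2
I = $10,570.89

I = P × r × t = $10,570.89


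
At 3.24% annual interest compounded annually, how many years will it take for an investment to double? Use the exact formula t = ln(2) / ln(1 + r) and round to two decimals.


Doubling condition: (1 + r)^t = 2
Take ln of both sides: t × ln(1 + r) = ln(2)
t = ln(2) / ln(1 + r)
t = 0.693147 / 0.031886
t = 21.74

t = ln(2) / ln(1 + r) = 21.74 years


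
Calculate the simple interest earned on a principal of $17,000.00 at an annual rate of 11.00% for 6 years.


Simple interest formula: I = P × r × t
I = $17,000.00 × 0.11 × 6
I = $11,220.00

I = P × r × t = $11,220.00


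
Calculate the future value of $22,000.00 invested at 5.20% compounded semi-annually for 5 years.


Compound interest formula: A = P(1 + r/n)^(nt)
A = $22,000.00 × (1 + 0.052/2)^(2 × 5)
Growth factor: (1 + 0.052/2)^10 = 1.292628
A = $22,000.00 × 1.292628
A = $28,437.82

A = P(1 + r/n)^(nt) = $28,437.82


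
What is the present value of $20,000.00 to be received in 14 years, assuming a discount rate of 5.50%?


Present value formula: PV = FV / (1 + r)^t
PV = $20,000.00 / (1 + 0.055)^14
PV = $20,000.00 / 2.116091
PV = $9,451.39

PV = FV / (1 + r)^t = $9,451.39


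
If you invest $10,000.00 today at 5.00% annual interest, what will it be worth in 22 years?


Future value formula: FV = PV × (1 + r)^t
FV = $10,000.00 × (1 + 0.05)^22
FV = $10,000.00 × 2.925261
FV = $29,252.61

FV = PV × (1 + r)^t = $29,252.61


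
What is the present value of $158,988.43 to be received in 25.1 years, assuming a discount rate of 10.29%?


Present value formula: PV = FV / (1 + r)^t
PV = $158,988.43 / (1 + 0.1029)^25.1
PV = $158,988.43 / 11.685762
PV = $13,605.31

PV = FV / (1 + r)^t = $13,605.31


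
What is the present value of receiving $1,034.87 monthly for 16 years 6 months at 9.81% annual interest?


Present value of an ordinary annuity: PV = PMT × (1 − (1 + r)^(−n)) / r
Monthly rate r = 0.0981/12 = 0.008175, n = 198
PV = $1,034.87 × (1 − (1 + 0.0981/12)^(−198)) / (0.0981/12)
PV = $1,034.87 × 97.923627
PV = $101,338.22

PV = PMT × (1-(1+r)^(-n))/r = $101,338.22


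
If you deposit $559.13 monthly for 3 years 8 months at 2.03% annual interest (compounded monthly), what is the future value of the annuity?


Future value of an ordinary annuity: FV = PMT × ((1 + r)^n − 1) / r
Monthly rate r = 0.0203/12 ≈ 0.00169167, n = 44
FV = $559.13 × ((1 + 0.0203/12)^44 − 1) / (0.0203/12)
FV = $559.13 × 45.638884
FV = $25,518.07

FV = PMT × ((1+r)^n - 1)/r = $25,518.07


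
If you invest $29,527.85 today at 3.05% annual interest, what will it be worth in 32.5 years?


Future value formula: FV = PV × (1 + r)^t
FV = $29,527.85 × (1 + 0.0305)^32.5
FV = $29,527.85 × 2.6549716
FV = $78,395.60

FV = PV × (1 + r)^t = $78,395.60


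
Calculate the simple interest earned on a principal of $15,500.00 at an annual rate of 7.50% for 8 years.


Simple interest formula: I = P × r × t
I = $15,500.00 × 0.075 × 8
I = $9,300.00

I = P × r × t = $9,300.00


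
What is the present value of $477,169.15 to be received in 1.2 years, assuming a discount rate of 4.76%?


Present value formula: PV = FV / (1 + r)^t
PV = $477,169.15 / (1 + 0.0476)^1.2
PV = $477,169.15 / 1.0573885
PV = $451,271.36

PV = FV / (1 + r)^t = $451,271.36


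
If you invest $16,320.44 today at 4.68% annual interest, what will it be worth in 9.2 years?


Future value formula: FV = PV × (1 + r)^t
FV = $16,320.44 × (1 + 0.0468)^9.2
FV = $16,320.44 × 1.5231623
FV = $24,858.68

FV = PV × (1 + r)^t = $24,858.68


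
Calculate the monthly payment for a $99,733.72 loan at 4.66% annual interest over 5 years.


Loan payment formula: PMT = PV × r / (1 − (1 + r)^(−n))
Monthly rate r = 0.0466/12 ≈ 0.00388333, n = 60 months
Denominator: 1 − (1 + 0.0466/12)^(−60) = 0.207489
PMT = $99,733.72 × (0.0466/12) / 0.207489
PMT = $1,866.60 per month

PMT = PV × r / (1-(1+r)^(-n)) = $1,866.60/month


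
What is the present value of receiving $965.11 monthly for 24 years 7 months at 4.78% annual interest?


Present value of an ordinary annuity: PV = PMT × (1 − (1 + r)^(−n)) / r
Monthly rate r = 0.0478/12 ≈ 0.00398333, n = 295
PV = $965.11 × (1 − (1 + 0.0478/12)^(−295)) / (0.0478/12)
PV = $965.11 × 173.343548
PV = $167,295.59

PV = PMT × (1-(1+r)^(-n))/r = $167,295.59


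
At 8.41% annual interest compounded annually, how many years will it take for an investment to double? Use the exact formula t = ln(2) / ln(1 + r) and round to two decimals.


Doubling condition: (1 + r)^t = 2
Take ln of both sides: t × ln(1 + r) = ln(2)
t = ln(2) / ln(1 + r)
t = 0.693147 / 0.080750
t = 8.58

t = ln(2) / ln(1 + r) = 8.58 years


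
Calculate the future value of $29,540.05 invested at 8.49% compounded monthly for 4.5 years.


Compound interest formula: A = P(1 + r/n)^(nt)
A = $29,540.05 × (1 + 0.0849/12)^(12 × 4.5)
Growth factor: (1 + 0.0849/12)^54 = 1.4633156
A = $29,540.05 × 1.4633156
A = $43,226.42

A = P(1 + r/n)^(nt) = $43,226.42


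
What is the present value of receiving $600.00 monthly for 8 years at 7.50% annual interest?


Present value of an ordinary annuity: PV = PMT × (1 − (1 + r)^(−n)) / r
Monthly rate r = 0.075/12 = 0.00625, n = 96
PV = $600.00 × (1 − (1 + 0.075/12)^(−96)) / (0.075/12)
PV = $600.00 × 72.026024
PV = $43,215.61

PV = PMT × (1-(1+r)^(-n))/r = $43,215.61


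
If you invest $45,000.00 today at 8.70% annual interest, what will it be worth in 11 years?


Future value formula: FV = PV × (1 + r)^t
FV = $45,000.00 × (1 + 0.087)^11
FV = $45,000.00 × 2.50336966
FV = $112,651.63

FV = PV × (1 + r)^t = $112,651.63


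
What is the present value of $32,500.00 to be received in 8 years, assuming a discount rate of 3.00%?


Present value formula: PV = FV / (1 + r)^t
PV = $32,500.00 / (1 + 0.03)^8
PV = $32,500.00 / 1.266770
PV = $25,655.80

PV = FV / (1 + r)^t = $25,655.80


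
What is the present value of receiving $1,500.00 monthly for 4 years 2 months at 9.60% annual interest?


Present value of an ordinary annuity: PV = PMT × (1 − (1 + r)^(−n)) / r
Monthly rate r = 0.096/12 = 0.008, n = 50
PV = $1,500.00 × (1 − (1 + 0.096/12)^(−50)) / (0.096/12)
PV = $1,500.00 × 41.076535
PV = $61,614.80

PV = PMT × (1-(1+r)^(-n))/r = $61,614.80


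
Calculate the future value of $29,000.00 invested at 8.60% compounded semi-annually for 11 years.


Compound interest formula: A = P(1 + r/n)^(nt)
A = $29,000.00 × (1 + 0.086/2)^(2 × 11)
Growth factor: (1 + 0.086/2)^22 = 2.5249616
A = $29,000.00 × 2.5249616
A = $73,223.89

A = P(1 + r/n)^(nt) = $73,223.89


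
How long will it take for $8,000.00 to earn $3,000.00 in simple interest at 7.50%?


Rearrange the simple interest formula for t:
I = P × r × t  ⇒  t = I / (P × r)
t = $3,000.00 / ($8,000.00 × 0.075)
t = 5

t = I/(P×r) = 5 years


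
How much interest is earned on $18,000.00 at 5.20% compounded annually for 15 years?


Compound interest earned = final amount − principal.
A = P(1 + r/n)^(nt) = $18,000.00 × (1 + 0.052/1)^(1 × 15) = $38,504.24
Interest = A − P = $38,504.24 − $18,000.00 = $20,504.24

Interest = A - P = $20,504.24


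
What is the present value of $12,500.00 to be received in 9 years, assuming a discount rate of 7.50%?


Present value formula: PV = FV / (1 + r)^t
PV = $12,500.00 / (1 + 0.075)^9
PV = $12,500.00 / 1.917239
PV = $6,519.79

PV = FV / (1 + r)^t = $6,519.79


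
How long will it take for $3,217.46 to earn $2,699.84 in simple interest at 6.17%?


Rearrange the simple interest formula for t:
I = P × r × t  ⇒  t = I / (P × r)
t = $2,699.84 / ($3,217.46 × 0.0617)
t = 13.6

t = I/(P×r) = 13.6 years


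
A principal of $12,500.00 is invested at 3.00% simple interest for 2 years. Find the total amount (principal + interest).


Total amount formula: A = P(1 + rt) = P + P·r·t
Interest: I = P × r × t = $12,500.00 × 0.03 × 2 = $750.00
A = P + I = $12,500.00 + $750.00 = $13,250.00

A = P + I = P(1 + rt) = $13,250.00


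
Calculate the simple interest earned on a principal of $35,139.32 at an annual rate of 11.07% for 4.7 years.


Simple interest formula: I = P × r × t
I = $35,139.32 × 0.1107 × 4.7
I = $18,282.64

I = P × r × t = $18,282.64


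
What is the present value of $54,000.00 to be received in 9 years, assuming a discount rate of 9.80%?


Present value formula: PV = FV / (1 + r)^t
PV = $54,000.00 / (1 + 0.098)^9
PV = $54,000.00 / 2.3196425
PV = $23,279.45

PV = FV / (1 + r)^t = $23,279.45


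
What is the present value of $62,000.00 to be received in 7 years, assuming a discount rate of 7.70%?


Present value formula: PV = FV / (1 + r)^t
PV = $62,000.00 / (1 + 0.077)^7
PV = $62,000.00 / 1.680776
PV = $36,887.72

PV = FV / (1 + r)^t = $36,887.72


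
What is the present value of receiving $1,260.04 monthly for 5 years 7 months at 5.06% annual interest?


Present value of an ordinary annuity: PV = PMT × (1 − (1 + r)^(−n)) / r
Monthly rate r = 0.0506/12 ≈ 0.00421667, n = 67
PV = $1,260.04 × (1 − (1 + 0.0506/12)^(−67)) / (0.0506/12)
PV = $1,260.04 × 58.261187
PV = $73,411.43

PV = PMT × (1-(1+r)^(-n))/r = $73,411.43


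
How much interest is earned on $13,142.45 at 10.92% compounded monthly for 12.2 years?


Compound interest earned = final amount − principal.
A = P(1 + r/n)^(nt) = $13,142.45 × (1 + 0.1092/12)^(12 × 12.2) = $49,504.44
Interest = A − P = $49,504.44 − $13,142.45 = $36,361.99

Interest = A - P = $36,361.99


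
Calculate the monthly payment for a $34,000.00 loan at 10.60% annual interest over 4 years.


Loan payment formula: PMT = PV × r / (1 − (1 + r)^(−n))
Monthly rate r = 0.106/12 ≈ 0.00883333, n = 48 months
Denominator: 1 − (1 + 0.106/12)^(−48) = 0.344357
PMT = $34,000.00 × (0.106/12) / 0.344357
PMT = $872.16 per month

PMT = PV × r / (1-(1+r)^(-n)) = $872.16/month


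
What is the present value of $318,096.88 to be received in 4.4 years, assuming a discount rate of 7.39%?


Present value formula: PV = FV / (1 + r)^t
PV = $318,096.88 / (1 + 0.0739)^4.4
PV = $318,096.88 / 1.3684877
PV = $232,444.09

PV = FV / (1 + r)^t = $232,444.09


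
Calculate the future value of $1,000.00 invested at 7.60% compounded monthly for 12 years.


Compound interest formula: A = P(1 + r/n)^(nt)
A = $1,000.00 × (1 + 0.076/12)^(12 × 12)
Growth factor: (1 + 0.076/12)^144 = 2.482148
A = $1,000.00 × 2.482148
A = $2,482.15

A = P(1 + r/n)^(nt) = $2,482.15


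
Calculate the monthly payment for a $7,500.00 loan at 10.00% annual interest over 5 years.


Loan payment formula: PMT = PV × r / (1 − (1 + r)^(−n))
Monthly rate r = 0.1/12 ≈ 0.00833333, n = 60 months
Denominator: 1 − (1 + 0.1/12)^(−60) = 0.392211
PMT = $7,500.00 × (0.1/12) / 0.392211
PMT = $159.35 per month

PMT = PV × r / (1-(1+r)^(-n)) = $159.35/month


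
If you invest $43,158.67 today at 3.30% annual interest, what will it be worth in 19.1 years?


Future value formula: FV = PV × (1 + r)^t
FV = $43,158.67 × (1 + 0.033)^19.1
FV = $43,158.67 × 1.8591573
FV = $80,238.76

FV = PV × (1 + r)^t = $80,238.76


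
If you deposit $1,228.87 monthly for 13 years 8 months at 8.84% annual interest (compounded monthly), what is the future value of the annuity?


Future value of an ordinary annuity: FV = PMT × ((1 + r)^n − 1) / r
Monthly rate r = 0.0884/12 ≈ 0.00736667, n = 164
FV = $1,228.87 × ((1 + 0.0884/12)^164 − 1) / (0.0884/12)
FV = $1,228.87 × 316.620969
FV = $389,086.01

FV = PMT × ((1+r)^n - 1)/r = $389,086.01


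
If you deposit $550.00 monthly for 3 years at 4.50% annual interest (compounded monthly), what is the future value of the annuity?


Future value of an ordinary annuity: FV = PMT × ((1 + r)^n − 1) / r
Monthly rate r = 0.045/12 = 0.00375, n = 36
FV = $550.00 × ((1 + 0.045/12)^36 − 1) / (0.045/12)
FV = $550.00 × 38.466089
FV = $21,156.35

FV = PMT × ((1+r)^n - 1)/r = $21,156.35


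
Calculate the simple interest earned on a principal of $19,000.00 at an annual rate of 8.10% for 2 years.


Simple interest formula: I = P × r × t
I = $19,000.00 × 0.081 × 2
I = $3,078.00

I = P × r × t = $3,078.00


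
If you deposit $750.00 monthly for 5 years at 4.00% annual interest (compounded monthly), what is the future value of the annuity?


Future value of an ordinary annuity: FV = PMT × ((1 + r)^n − 1) / r
Monthly rate r = 0.04/12 ≈ 0.00333333, n = 60
FV = $750.00 × ((1 + 0.04/12)^60 − 1) / (0.04/12)
FV = $750.00 × 66.298978
FV = $49,724.23

FV = PMT × ((1+r)^n - 1)/r = $49,724.23


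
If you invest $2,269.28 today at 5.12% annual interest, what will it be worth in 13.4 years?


Future value formula: FV = PV × (1 + r)^t
FV = $2,269.28 × (1 + 0.0512)^13.4
FV = $2,269.28 × 1.952467
FV = $4,430.69

FV = PV × (1 + r)^t = $4,430.69


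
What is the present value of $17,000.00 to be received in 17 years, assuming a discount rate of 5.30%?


Present value formula: PV = FV / (1 + r)^t
PV = $17,000.00 / (1 + 0.053)^17
PV = $17,000.00 / 2.405926
PV = $7,065.89

PV = FV / (1 + r)^t = $7,065.89


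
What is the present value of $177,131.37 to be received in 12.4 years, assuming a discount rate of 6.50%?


Present value formula: PV = FV / (1 + r)^t
PV = $177,131.37 / (1 + 0.065)^12.4
PV = $177,131.37 / 2.1834092
PV = $81,126.05

PV = FV / (1 + r)^t = $81,126.05


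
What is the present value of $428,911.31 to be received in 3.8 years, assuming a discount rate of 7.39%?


Present value formula: PV = FV / (1 + r)^t
PV = $428,911.31 / (1 + 0.0739)^3.8
PV = $428,911.31 / 1.31118086
PV = $327,118.34

PV = FV / (1 + r)^t = $327,118.34


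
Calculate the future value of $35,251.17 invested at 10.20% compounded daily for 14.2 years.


Compound interest formula: A = P(1 + r/n)^(nt)
A = $35,251.17 × (1 + 0.102/365)^(365 × 14.2)
Growth factor: (1 + 0.102/365)^5183 = 4.2554378
A = $35,251.17 × 4.2554378
A = $150,009.16

A = P(1 + r/n)^(nt) = $150,009.16


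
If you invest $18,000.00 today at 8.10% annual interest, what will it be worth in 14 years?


Future value formula: FV = PV × (1 + r)^t
FV = $18,000.00 × (1 + 0.081)^14
FV = $18,000.00 × 2.9754984
FV = $53,558.97

FV = PV × (1 + r)^t = $53,558.97


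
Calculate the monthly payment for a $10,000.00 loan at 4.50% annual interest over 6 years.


Loan payment formula: PMT = PV × r / (1 − (1 + r)^(−n))
Monthly rate r = 0.045/12 = 0.00375, n = 72 months
Denominator: 1 − (1 + 0.045/12)^(−72) = 0.236235
PMT = $10,000.00 × (0.045/12) / 0.236235
PMT = $158.74 per month

PMT = PV × r / (1-(1+r)^(-n)) = $158.74/month


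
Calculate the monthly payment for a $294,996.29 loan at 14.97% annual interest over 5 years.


Loan payment formula: PMT = PV × r / (1 − (1 + r)^(−n))
Monthly rate r = 0.1497/12 = 0.012475, n = 60 months
Denominator: 1 − (1 + 0.1497/12)^(−60) = 0.5247288
PMT = $294,996.29 × (0.1497/12) / 0.5247288
PMT = $7,013.30 per month

PMT = PV × r / (1-(1+r)^(-n)) = $7,013.30/month


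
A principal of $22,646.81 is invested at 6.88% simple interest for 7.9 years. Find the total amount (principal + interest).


Total amount formula: A = P(1 + rt) = P + P·r·t
Interest: I = P × r × t = $22,646.81 × 0.0688 × 7.9 = $12,308.99
A = P + I = $22,646.81 + $12,308.99 = $34,955.80

A = P + I = P(1 + rt) = $34,955.80


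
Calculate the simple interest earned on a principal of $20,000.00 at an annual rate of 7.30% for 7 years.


Simple interest formula: I = P × r × t
I = $20,000.00 × 0.073 × 7
I = $10,220.00

I = P × r × t = $10,220.00


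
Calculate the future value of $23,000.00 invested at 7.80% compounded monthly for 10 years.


Compound interest formula: A = P(1 + r/n)^(nt)
A = $23,000.00 × (1 + 0.078/12)^(12 × 10)
Growth factor: (1 + 0.078/12)^120 = 2.175973
A = $23,000.00 × 2.175973
A = $50,047.38

A = P(1 + r/n)^(nt) = $50,047.38


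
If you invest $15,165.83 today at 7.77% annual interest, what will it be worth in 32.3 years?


Future value formula: FV = PV × (1 + r)^t
FV = $15,165.83 × (1 + 0.0777)^32.3
FV = $15,165.83 × 11.211962
FV = $170,038.71

FV = PV × (1 + r)^t = $170,038.71


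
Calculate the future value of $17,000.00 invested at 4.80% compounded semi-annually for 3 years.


Compound interest formula: A = P(1 + r/n)^(nt)
A = $17,000.00 × (1 + 0.048/2)^(2 × 3)
Growth factor: (1 + 0.048/2)^6 = 1.152922
A = $17,000.00 × 1.152922
A = $19,599.67

A = P(1 + r/n)^(nt) = $19,599.67


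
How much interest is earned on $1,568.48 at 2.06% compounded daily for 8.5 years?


Compound interest earned = final amount − principal.
A = P(1 + r/n)^(nt) = $1,568.48 × (1 + 0.0206/365)^(365 × 8.5) = $1,868.62
Interest = A − P = $1,868.62 − $1,568.48 = $300.14

Interest = A - P = $300.14


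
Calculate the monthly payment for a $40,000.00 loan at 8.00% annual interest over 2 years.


Loan payment formula: PMT = PV × r / (1 − (1 + r)^(−n))
Monthly rate r = 0.08/12 ≈ 0.00666667, n = 24 months
Denominator: 1 − (1 + 0.08/12)^(−24) = 0.147404
PMT = $40,000.00 × (0.08/12) / 0.147404
PMT = $1,809.09 per month

PMT = PV × r / (1-(1+r)^(-n)) = $1,809.09/month


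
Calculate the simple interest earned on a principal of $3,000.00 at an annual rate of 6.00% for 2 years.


Simple interest formula: I = P × r × t
I = $3,000.00 × 0.06 × 2
I = $360.00

I = P × r × t = $360.00


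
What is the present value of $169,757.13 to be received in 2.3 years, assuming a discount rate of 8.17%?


Present value formula: PV = FV / (1 + r)^t
PV = $169,757.13 / (1 + 0.0817)^2.3
PV = $169,757.13 / 1.19796935
PV = $141,704.07

PV = FV / (1 + r)^t = $141,704.07


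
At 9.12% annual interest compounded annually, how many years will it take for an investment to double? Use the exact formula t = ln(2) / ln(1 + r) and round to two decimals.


Doubling condition: (1 + r)^t = 2
Take ln of both sides: t × ln(1 + r) = ln(2)
t = ln(2) / ln(1 + r)
t = 0.693147 / 0.087278
t = 7.94

t = ln(2) / ln(1 + r) = 7.94 years


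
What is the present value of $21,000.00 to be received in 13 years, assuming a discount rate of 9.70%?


Present value formula: PV = FV / (1 + r)^t
PV = $21,000.00 / (1 + 0.097)^13
PV = $21,000.00 / 3.331856
PV = $6,302.79

PV = FV / (1 + r)^t = $6,302.79


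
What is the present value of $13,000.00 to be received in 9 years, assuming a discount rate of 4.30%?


Present value formula: PV = FV / (1 + r)^t
PV = $13,000.00 / (1 + 0.043)^9
PV = $13,000.00 / 1.460692
PV = $8,899.89

PV = FV / (1 + r)^t = $8,899.89


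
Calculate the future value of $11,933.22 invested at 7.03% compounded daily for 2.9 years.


Compound interest formula: A = P(1 + r/n)^(nt)
A = $11,933.22 × (1 + 0.0703/365)^(365 × 2.9)
Growth factor: (1 + 0.0703/365)^1058.5 = 1.226115
A = $11,933.22 × 1.226115
A = $14,631.50

A = P(1 + r/n)^(nt) = $14,631.50


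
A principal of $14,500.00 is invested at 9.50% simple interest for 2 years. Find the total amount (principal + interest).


Total amount formula: A = P(1 + rt) = P + P·r·t
Interest: I = P × r × t = $14,500.00 × 0.095 × 2 = $2,755.00
A = P + I = $14,500.00 + $2,755.00 = $17,255.00

A = P + I = P(1 + rt) = $17,255.00


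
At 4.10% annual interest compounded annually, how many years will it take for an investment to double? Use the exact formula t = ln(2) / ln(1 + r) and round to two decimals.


Doubling condition: (1 + r)^t = 2
Take ln of both sides: t × ln(1 + r) = ln(2)
t = ln(2) / ln(1 + r)
t = 0.693147 / 0.040182
t = 17.25

t = ln(2) / ln(1 + r) = 17.25 years


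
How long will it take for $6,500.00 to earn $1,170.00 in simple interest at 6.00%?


Rearrange the simple interest formula for t:
I = P × r × t  ⇒  t = I / (P × r)
t = $1,170.00 / ($6,500.00 × 0.06)
t = 3

t = I/(P×r) = 3 years


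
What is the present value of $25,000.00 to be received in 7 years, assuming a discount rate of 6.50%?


Present value formula: PV = FV / (1 + r)^t
PV = $25,000.00 / (1 + 0.065)^7
PV = $25,000.00 / 1.5539865
PV = $16,087.66

PV = FV / (1 + r)^t = $16,087.66


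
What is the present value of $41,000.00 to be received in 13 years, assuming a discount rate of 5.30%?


Present value formula: PV = FV / (1 + r)^t
PV = $41,000.00 / (1 + 0.053)^13
PV = $41,000.00 / 1.9569009
PV = $20,951.50

PV = FV / (1 + r)^t = $20,951.50


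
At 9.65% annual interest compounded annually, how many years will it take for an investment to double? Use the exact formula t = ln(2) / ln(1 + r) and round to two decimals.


Doubling condition: (1 + r)^t = 2
Take ln of both sides: t × ln(1 + r) = ln(2)
t = ln(2) / ln(1 + r)
t = 0.693147 / 0.092123
t = 7.52

t = ln(2) / ln(1 + r) = 7.52 years


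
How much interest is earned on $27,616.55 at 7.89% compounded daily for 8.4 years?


Compound interest earned = final amount − principal.
A = P(1 + r/n)^(nt) = $27,616.55 × (1 + 0.0789/365)^(365 × 8.4) = $53,576.13
Interest = A − P = $53,576.13 − $27,616.55 = $25,959.58

Interest = A - P = $25,959.58


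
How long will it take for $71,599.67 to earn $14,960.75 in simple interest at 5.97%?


Rearrange the simple interest formula for t:
I = P × r × t  ⇒  t = I / (P × r)
t = $14,960.75 / ($71,599.67 × 0.0597)
t = 3.5

t = I/(P×r) = 3.5 years


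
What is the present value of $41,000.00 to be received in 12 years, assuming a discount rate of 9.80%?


Present value formula: PV = FV / (1 + r)^t
PV = $41,000.00 / (1 + 0.098)^12
PV = $41,000.00 / 3.070634
PV = $13,352.29

PV = FV / (1 + r)^t = $13,352.29


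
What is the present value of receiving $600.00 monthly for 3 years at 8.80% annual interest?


Present value of an ordinary annuity: PV = PMT × (1 − (1 + r)^(−n)) / r
Monthly rate r = 0.088/12 ≈ 0.00733333, n = 36
PV = $600.00 × (1 − (1 + 0.088/12)^(−36)) / (0.088/12)
PV = $600.00 × 31.539044
PV = $18,923.43

PV = PMT × (1-(1+r)^(-n))/r = $18,923.43


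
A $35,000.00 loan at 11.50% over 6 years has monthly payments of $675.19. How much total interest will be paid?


Total paid over the life of the loan = PMT × n.
Total paid = $675.19 × 72 = $48,613.68
Total interest = total paid − principal = $48,613.68 − $35,000.00 = $13,613.68

Total interest = (PMT × n) - PV = $13,613.68


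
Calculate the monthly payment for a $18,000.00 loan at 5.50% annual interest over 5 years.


Loan payment formula: PMT = PV × r / (1 − (1 + r)^(−n))
Monthly rate r = 0.055/12 ≈ 0.00458333, n = 60 months
Denominator: 1 − (1 + 0.055/12)^(−60) = 0.239950
PMT = $18,000.00 × (0.055/12) / 0.239950
PMT = $343.82 per month

PMT = PV × r / (1-(1+r)^(-n)) = $343.82/month


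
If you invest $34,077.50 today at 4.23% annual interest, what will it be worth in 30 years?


Future value formula: FV = PV × (1 + r)^t
FV = $34,077.50 × (1 + 0.0423)^30
FV = $34,077.50 × 3.4656295
FV = $118,099.99

FV = PV × (1 + r)^t = $118,099.99


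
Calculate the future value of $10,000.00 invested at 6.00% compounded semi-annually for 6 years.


Compound interest formula: A = P(1 + r/n)^(nt)
A = $10,000.00 × (1 + 0.06/2)^(2 × 6)
Growth factor: (1 + 0.06/2)^12 = 1.425761
A = $10,000.00 × 1.425761
A = $14,257.61

A = P(1 + r/n)^(nt) = $14,257.61


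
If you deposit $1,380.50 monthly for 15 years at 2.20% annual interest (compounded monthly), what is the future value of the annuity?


Future value of an ordinary annuity: FV = PMT × ((1 + r)^n − 1) / r
Monthly rate r = 0.022/12 ≈ 0.00183333, n = 180
FV = $1,380.50 × ((1 + 0.022/12)^180 − 1) / (0.022/12)
FV = $1,380.50 × 213.026148
FV = $294,082.60

FV = PMT × ((1+r)^n - 1)/r = $294,082.60


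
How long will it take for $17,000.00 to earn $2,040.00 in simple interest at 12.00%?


Rearrange the simple interest formula for t:
I = P × r × t  ⇒  t = I / (P × r)
t = $2,040.00 / ($17,000.00 × 0.12)
t = 1

t = I/(P×r) = 1 year


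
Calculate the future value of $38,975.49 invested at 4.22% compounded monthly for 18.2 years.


Compound interest formula: A = P(1 + r/n)^(nt)
A = $38,975.49 × (1 + 0.0422/12)^(12 × 18.2)
Growth factor: (1 + 0.0422/12)^218.4 = 2.15263503
A = $38,975.49 × 2.15263503
A = $83,900.01

A = P(1 + r/n)^(nt) = $83,900.01


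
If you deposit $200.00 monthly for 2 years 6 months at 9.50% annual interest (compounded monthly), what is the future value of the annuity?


Future value of an ordinary annuity: FV = PMT × ((1 + r)^n − 1) / r
Monthly rate r = 0.095/12 ≈ 0.00791667, n = 30
FV = $200.00 × ((1 + 0.095/12)^30 − 1) / (0.095/12)
FV = $200.00 × 33.712381
FV = $6,742.48

FV = PMT × ((1+r)^n - 1)/r = $6,742.48


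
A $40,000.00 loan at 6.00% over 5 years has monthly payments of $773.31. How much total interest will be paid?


Total paid over the life of the loan = PMT × n.
Total paid = $773.31 × 60 = $46,398.60
Total interest = total paid − principal = $46,398.60 − $40,000.00 = $6,398.60

Total interest = (PMT × n) - PV = $6,398.60


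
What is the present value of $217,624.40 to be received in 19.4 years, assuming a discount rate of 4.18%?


Present value formula: PV = FV / (1 + r)^t
PV = $217,624.40 / (1 + 0.0418)^19.4
PV = $217,624.40 / 2.21317854
PV = $98,331.15

PV = FV / (1 + r)^t = $98,331.15


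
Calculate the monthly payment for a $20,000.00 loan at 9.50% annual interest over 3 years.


Loan payment formula: PMT = PV × r / (1 − (1 + r)^(−n))
Monthly rate r = 0.095/12 ≈ 0.00791667, n = 36 months
Denominator: 1 − (1 + 0.095/12)^(−36) = 0.247141
PMT = $20,000.00 × (0.095/12) / 0.247141
PMT = $640.66 per month

PMT = PV × r / (1-(1+r)^(-n)) = $640.66/month


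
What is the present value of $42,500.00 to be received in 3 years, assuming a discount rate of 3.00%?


Present value formula: PV = FV / (1 + r)^t
PV = $42,500.00 / (1 + 0.03)^3
PV = $42,500.00 / 1.092727
PV = $38,893.52

PV = FV / (1 + r)^t = $38,893.52
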